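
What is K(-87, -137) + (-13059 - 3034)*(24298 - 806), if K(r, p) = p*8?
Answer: -378057852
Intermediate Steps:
K(r, p) = 8*p
K(-87, -137) + (-13059 - 3034)*(24298 - 806) = 8*(-137) + (-13059 - 3034)*(24298 - 806) = -1096 - 16093*23492 = -1096 - 378056756 = -378057852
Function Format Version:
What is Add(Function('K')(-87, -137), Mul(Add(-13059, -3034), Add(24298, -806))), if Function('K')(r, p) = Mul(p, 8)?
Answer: -378057852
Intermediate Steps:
Function('K')(r, p) = Mul(8, p)
Add(Function('K')(-87, -137), Mul(Add(-13059, -3034), Add(24298, -806))) = Add(Mul(8, -137), Mul(Add(-13059, -3034), Add(24298, -806))) = Add(-1096, Mul(-16093, 23492)) = Add(-1096, -378056756) = -378057852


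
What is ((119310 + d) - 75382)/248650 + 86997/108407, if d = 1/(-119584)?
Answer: 3156288944205257/3223434619371200 ≈ 0.97917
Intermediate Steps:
d = -1/119584 ≈ -8.3623e-6
((119310 + d) - 75382)/248650 + 86997/108407 = ((119310 - 1/119584) - 75382)/248650 + 86997/108407 = (14267567039/119584 - 75382)*(1/248650) + 86997*(1/108407) = (5253085951/119584)*(1/248650) + 86997/108407 = 5253085951/29734561600 + 86997/108407 = 3156288944205257/3223434619371200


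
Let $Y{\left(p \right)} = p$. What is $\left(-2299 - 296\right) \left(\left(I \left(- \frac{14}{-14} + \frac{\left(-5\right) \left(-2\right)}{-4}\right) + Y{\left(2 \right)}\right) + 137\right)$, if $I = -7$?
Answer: $- \frac{775905}{2} \approx -3.8795 \cdot 10^{5}$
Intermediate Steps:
$\left(-2299 - 296\right) \left(\left(I \left(- \frac{14}{-14} + \frac{\left(-5\right) \left(-2\right)}{-4}\right) + Y{\left(2 \right)}\right) + 137\right) = \left(-2299 - 296\right) \left(\left(- 7 \left(- \frac{14}{-14} + \frac{\left(-5\right) \left(-2\right)}{-4}\right) + 2\right) + 137\right) = - 2595 \left(\left(- 7 \left(\left(-14\right) \left(- \frac{1}{14}\right) + 10 \left(- \frac{1}{4}\right)\right) + 2\right) + 137\right) = - 2595 \left(\left(- 7 \left(1 - \frac{5}{2}\right) + 2\right) + 137\right) = - 2595 \left(\left(\left(-7\right) \left(- \frac{3}{2}\right) + 2\right) + 137\right) = - 2595 \left(\left(\frac{21}{2} + 2\right) + 137\right) = - 2595 \left(\frac{25}{2} + 137\right) = \left(-2595\right) \frac{299}{2} = - \frac{775905}{2}$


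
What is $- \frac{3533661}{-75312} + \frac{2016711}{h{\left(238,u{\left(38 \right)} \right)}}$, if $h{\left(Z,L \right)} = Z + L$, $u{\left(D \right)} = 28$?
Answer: $\frac{8490138481}{1112944} \approx 7628.5$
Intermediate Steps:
$h{\left(Z,L \right)} = L + Z$
$- \frac{3533661}{-75312} + \frac{2016711}{h{\left(238,u{\left(38 \right)} \right)}} = - \frac{3533661}{-75312} + \frac{2016711}{28 + 238} = \left(-3533661\right) \left(- \frac{1}{75312}\right) + \frac{2016711}{266} = \frac{392629}{8368} + 2016711 \cdot \frac{1}{266} = \frac{392629}{8368} + \frac{2016711}{266} = \frac{8490138481}{1112944}$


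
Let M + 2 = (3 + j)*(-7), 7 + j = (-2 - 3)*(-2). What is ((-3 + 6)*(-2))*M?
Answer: 264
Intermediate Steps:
j = 3 (j = -7 + (-2 - 3)*(-2) = -7 - 5*(-2) = -7 + 10 = 3)
M = -44 (M = -2 + (3 + 3)*(-7) = -2 + 6*(-7) = -2 - 42 = -44)
((-3 + 6)*(-2))*M = ((-3 + 6)*(-2))*(-44) = (3*(-2))*(-44) = -6*(-44) = 264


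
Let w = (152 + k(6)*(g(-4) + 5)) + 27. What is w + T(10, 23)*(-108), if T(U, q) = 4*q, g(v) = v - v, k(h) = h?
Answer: -9727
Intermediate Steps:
g(v) = 0
w = 209 (w = (152 + 6*(0 + 5)) + 27 = (152 + 6*5) + 27 = (152 + 30) + 27 = 182 + 27 = 209)
w + T(10, 23)*(-108) = 209 + (4*23)*(-108) = 209 + 92*(-108) = 209 - 9936 = -9727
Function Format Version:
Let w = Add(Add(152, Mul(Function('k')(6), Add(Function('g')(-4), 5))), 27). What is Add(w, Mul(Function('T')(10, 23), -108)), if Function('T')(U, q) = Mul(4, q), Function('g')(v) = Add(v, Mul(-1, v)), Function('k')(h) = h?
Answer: -9727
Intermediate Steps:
Function('g')(v) = 0
w = 209 (w = Add(Add(152, Mul(6, Add(0, 5))), 27) = Add(Add(152, Mul(6, 5)), 27) = Add(Add(152, 30), 27) = Add(182, 27) = 209)
Add(w, Mul(Function('T')(10, 23), -108)) = Add(209, Mul(Mul(4, 23), -108)) = Add(209, Mul(92, -108)) = Add(209, -9936) = -9727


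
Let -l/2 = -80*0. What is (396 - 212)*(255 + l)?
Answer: 46920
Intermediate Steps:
l = 0 (l = -(-160)*0 = -2*0 = 0)
(396 - 212)*(255 + l) = (396 - 212)*(255 + 0) = 184*255 = 46920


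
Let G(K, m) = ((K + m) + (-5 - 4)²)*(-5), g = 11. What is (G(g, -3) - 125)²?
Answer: 324900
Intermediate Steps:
G(K, m) = -405 - 5*K - 5*m (G(K, m) = ((K + m) + (-9)²)*(-5) = ((K + m) + 81)*(-5) = (81 + K + m)*(-5) = -405 - 5*K - 5*m)
(G(g, -3) - 125)² = ((-405 - 5*11 - 5*(-3)) - 125)² = ((-405 - 55 + 15) - 125)² = (-445 - 125)² = (-570)² = 324900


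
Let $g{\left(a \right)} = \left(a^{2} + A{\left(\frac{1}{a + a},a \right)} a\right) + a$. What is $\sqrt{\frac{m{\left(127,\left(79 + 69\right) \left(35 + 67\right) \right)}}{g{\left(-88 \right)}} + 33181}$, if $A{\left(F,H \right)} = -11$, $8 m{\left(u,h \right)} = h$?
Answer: $\frac{\sqrt{3147703141}}{308} \approx 182.16$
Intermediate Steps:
$m{\left(u,h \right)} = \frac{h}{8}$
$g{\left(a \right)} = a^{2} - 10 a$ ($g{\left(a \right)} = \left(a^{2} - 11 a\right) + a = a^{2} - 10 a$)
$\sqrt{\frac{m{\left(127,\left(79 + 69\right) \left(35 + 67\right) \right)}}{g{\left(-88 \right)}} + 33181} = \sqrt{\frac{\frac{1}{8} \left(79 + 69\right) \left(35 + 67\right)}{\left(-88\right) \left(-10 - 88\right)} + 33181} = \sqrt{\frac{\frac{1}{8} \cdot 148 \cdot 102}{\left(-88\right) \left(-98\right)} + 33181} = \sqrt{\frac{\frac{1}{8} \cdot 15096}{8624} + 33181} = \sqrt{1887 \cdot \frac{1}{8624} + 33181} = \sqrt{\frac{1887}{8624} + 33181} = \sqrt{\frac{286154831}{8624}} = \frac{\sqrt{3147703141}}{308}$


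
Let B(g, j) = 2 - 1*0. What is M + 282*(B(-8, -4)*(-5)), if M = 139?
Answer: -2681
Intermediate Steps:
B(g, j) = 2 (B(g, j) = 2 + 0 = 2)
M + 282*(B(-8, -4)*(-5)) = 139 + 282*(2*(-5)) = 139 + 282*(-10) = 139 - 2820 = -2681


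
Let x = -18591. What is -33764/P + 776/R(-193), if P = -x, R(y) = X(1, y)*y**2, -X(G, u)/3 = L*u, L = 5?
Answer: -404550597956/222752931145 ≈ -1.8161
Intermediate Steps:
X(G, u) = -15*u
R(y) = -15*y**3 (R(y) = (-15*y)*y**2 = -15*y**3)
P = 18591 (P = -1*(-18591) = 18591)
-33764/P + 776/R(-193) = -33764/18591 + 776/((-15*(-193)**3)) = -33764*1/18591 + 776/((-15*(-7189057))) = -33764/18591 + 776/107835855 = -404550597956/222752931145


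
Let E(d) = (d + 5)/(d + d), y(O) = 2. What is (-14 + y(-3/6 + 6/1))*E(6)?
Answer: -11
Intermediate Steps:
E(d) = (5 + d)/(2*d) (E(d) = (5 + d)/((2*d)) = (5 + d)*(1/(2*d)) = (5 + d)/(2*d))
(-14 + y(-3/6 + 6/1))*E(6) = (-14 + 2)*((1/2)*(5 + 6)/6) = -6*11/6 = -12*11/12 = -11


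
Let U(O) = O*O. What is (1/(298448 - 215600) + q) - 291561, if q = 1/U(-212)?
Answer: -67852085241965/232720032 ≈ -2.9156e+5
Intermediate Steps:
U(O) = O²
q = 1/44944 (q = 1/((-212)²) = 1/44944 ≈ 2.2250e-5)
(1/(298448 - 215600) + q) - 291561 = (1/(298448 - 215600) + 1/44944) - 291561 = (1/82848 + 1/44944) - 291561 = 7987/232720032 - 291561 = -67852085241965/232720032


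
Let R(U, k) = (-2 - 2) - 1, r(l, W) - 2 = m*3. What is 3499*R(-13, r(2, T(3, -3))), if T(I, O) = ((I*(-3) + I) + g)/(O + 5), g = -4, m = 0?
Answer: -17495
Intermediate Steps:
T(I, O) = (-4 - 2*I)/(5 + O) (T(I, O) = ((I*(-3) + I) - 4)/(O + 5) = ((-3*I + I) - 4)/(5 + O) = (-2*I - 4)/(5 + O) = (-4 - 2*I)/(5 + O))
r(l, W) = 2 (r(l, W) = 2 + 0*3 = 2 + 0 = 2)
R(U, k) = -5 (R(U, k) = -4 - 1 = -5)
3499*R(-13, r(2, T(3, -3))) = 3499*(-5) = -17495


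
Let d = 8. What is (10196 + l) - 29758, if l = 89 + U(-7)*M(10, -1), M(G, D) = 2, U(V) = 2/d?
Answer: -38945/2 ≈ -19473.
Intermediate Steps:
U(V) = ¼ (U(V) = 2/8 = 2*(⅛) = ¼)
l = 179/2 (l = 89 + (¼)*2 = 89 + ½ = 179/2 ≈ 89.500)
(10196 + l) - 29758 = (10196 + 179/2) - 29758 = 20571/2 - 29758 = -38945/2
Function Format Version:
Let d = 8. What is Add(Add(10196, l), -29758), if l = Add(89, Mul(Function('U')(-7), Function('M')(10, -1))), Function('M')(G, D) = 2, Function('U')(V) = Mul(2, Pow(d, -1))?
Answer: Rational(-38945, 2) ≈ -19473.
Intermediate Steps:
Function('U')(V) = Rational(1, 4) (Function('U')(V) = Mul(2, Pow(8, -1)) = Mul(2, Rational(1, 8)) = Rational(1, 4))
l = Rational(179, 2) (l = Add(89, Mul(Rational(1, 4), 2)) = Add(89, Rational(1, 2)) = Rational(179, 2) ≈ 89.500)
Add(Add(10196, l), -29758) = Add(Add(10196, Rational(179, 2)), -29758) = Add(Rational(20571, 2), -29758) = Rational(-38945, 2)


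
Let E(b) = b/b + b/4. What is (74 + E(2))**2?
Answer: 22801/4 ≈ 5700.3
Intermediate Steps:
E(b) = 1 + b/4 (E(b) = 1 + b*(1/4) = 1 + b/4)
(74 + E(2))**2 = (74 + (1 + (1/4)*2))**2 = (74 + (1 + 1/2))**2 = (74 + 3/2)**2 = (151/2)**2 = 22801/4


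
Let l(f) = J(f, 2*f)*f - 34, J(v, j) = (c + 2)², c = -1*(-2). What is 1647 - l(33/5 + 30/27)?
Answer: 70093/45 ≈ 1557.6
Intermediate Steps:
c = 2
J(v, j) = 16 (J(v, j) = (2 + 2)² = 4² = 16)
l(f) = -34 + 16*f (l(f) = 16*f - 34 = -34 + 16*f)
1647 - l(33/5 + 30/27) = 1647 - (-34 + 16*(33/5 + 30/27)) = 1647 - (-34 + 16*(33*(⅕) + 30*(1/27))) = 1647 - (-34 + 16*(33/5 + 10/9)) = 1647 - (-34 + 16*(347/45)) = 1647 - (-34 + 5552/45) = 1647 - 1*4022/45 = 1647 - 4022/45 = 70093/45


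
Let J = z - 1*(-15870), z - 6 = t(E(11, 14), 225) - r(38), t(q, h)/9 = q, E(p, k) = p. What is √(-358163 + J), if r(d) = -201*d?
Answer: 5*I*√13382 ≈ 578.4*I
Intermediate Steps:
t(q, h) = 9*q
z = 7743 (z = 6 + (9*11 - (-201)*38) = 6 + (99 - 1*(-7638)) = 6 + (99 + 7638) = 6 + 7737 = 7743)
J = 23613 (J = 7743 - 1*(-15870) = 7743 + 15870 = 23613)
√(-358163 + J) = √(-358163 + 23613) = √(-334550) = 5*I*√13382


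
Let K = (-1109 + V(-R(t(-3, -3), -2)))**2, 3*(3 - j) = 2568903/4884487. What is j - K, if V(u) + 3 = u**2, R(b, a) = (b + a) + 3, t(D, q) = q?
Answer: -5996495051208/4884487 ≈ -1.2277e+6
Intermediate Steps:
j = 13797160/4884487 (j = 3 - 856301/4884487 = 13797160/4884487 ≈ 2.8247)
R(b, a) = 3 + a + b (R(b, a) = (a + b) + 3 = 3 + a + b)
V(u) = -3 + u**2
K = 1227664 (K = (-1109 + (-3 + (-(3 - 2 - 3))**2))**2 = (-1109 + (-3 + (-1*(-2))**2))**2 = (-1109 + (-3 + 2**2))**2 = (-1109 + (-3 + 4))**2 = (-1109 + 1)**2 = (-1108)**2 = 1227664)
j - K = 13797160/4884487 - 1*1227664 = 13797160/4884487 - 1227664 = -5996495051208/4884487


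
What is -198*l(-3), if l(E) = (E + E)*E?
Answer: -3564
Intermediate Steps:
l(E) = 2*E² (l(E) = (2*E)*E = 2*E²)
-198*l(-3) = -396*(-3)² = -396*9 = -198*18 = -3564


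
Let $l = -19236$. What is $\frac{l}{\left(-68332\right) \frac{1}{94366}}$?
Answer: $\frac{453806094}{17083} \approx 26565.0$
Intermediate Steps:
$\frac{l}{\left(-68332\right) \frac{1}{94366}} = - \frac{19236}{\left(-68332\right) \frac{1}{94366}} = - \frac{19236}{- \frac{34166}{47183}} = \left(-19236\right) \left(- \frac{47183}{34166}\right) = \frac{453806094}{17083}$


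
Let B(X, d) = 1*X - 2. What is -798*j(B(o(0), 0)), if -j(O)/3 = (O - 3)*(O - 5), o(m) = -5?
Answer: 287280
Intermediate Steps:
B(X, d) = -2 + X (B(X, d) = X - 2 = -2 + X)
j(O) = -3*(-5 + O)*(-3 + O) (j(O) = -3*(O - 3)*(O - 5) = -3*(-3 + O)*(-5 + O) = -3*(-5 + O)*(-3 + O))
-798*j(B(o(0), 0)) = -798*(-45 - 3*(-2 - 5)² + 24*(-2 - 5)) = -798*(-45 - 3*(-7)² + 24*(-7)) = -798*(-45 - 3*49 - 168) = -798*(-45 - 147 - 168) = -798*(-360) = 287280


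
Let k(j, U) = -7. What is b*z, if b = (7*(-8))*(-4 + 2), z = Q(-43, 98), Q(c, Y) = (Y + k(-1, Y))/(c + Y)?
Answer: 10192/55 ≈ 185.31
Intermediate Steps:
Q(c, Y) = (-7 + Y)/(Y + c) (Q(c, Y) = (Y - 7)/(c + Y) = (-7 + Y)/(Y + c))
z = 91/55 (z = (-7 + 98)/(98 - 43) = 91/55 ≈ 1.6545)
b = 112 (b = -56*(-2) = 112)
b*z = 112*(91/55) = 10192/55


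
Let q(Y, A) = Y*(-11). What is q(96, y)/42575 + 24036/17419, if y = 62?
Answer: 1004938236/741613925 ≈ 1.3551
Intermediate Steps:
q(Y, A) = -11*Y
q(96, y)/42575 + 24036/17419 = -11*96/42575 + 24036/17419 = -1056*1/42575 + 24036*(1/17419) = -1056/42575 + 24036/17419 = 1004938236/741613925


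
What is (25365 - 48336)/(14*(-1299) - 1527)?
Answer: 7657/6571 ≈ 1.1653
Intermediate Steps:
(25365 - 48336)/(14*(-1299) - 1527) = -22971/(-18186 - 1527) = -22971/(-19713) = -22971*(-1/19713) = 7657/6571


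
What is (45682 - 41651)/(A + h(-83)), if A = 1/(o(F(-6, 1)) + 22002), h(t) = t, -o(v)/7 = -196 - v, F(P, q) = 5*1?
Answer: -94361679/1942946 ≈ -48.566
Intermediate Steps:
F(P, q) = 5
o(v) = 1372 + 7*v (o(v) = -7*(-196 - v) = 1372 + 7*v)
A = 1/23409 (A = 1/((1372 + 7*5) + 22002) = 1/((1372 + 35) + 22002) = 1/(1407 + 22002) = 1/23409 ≈ 4.2719e-5)
(45682 - 41651)/(A + h(-83)) = (45682 - 41651)/(1/23409 - 83) = 4031/(-1942946/23409) = 4031*(-23409/1942946) = -94361679/1942946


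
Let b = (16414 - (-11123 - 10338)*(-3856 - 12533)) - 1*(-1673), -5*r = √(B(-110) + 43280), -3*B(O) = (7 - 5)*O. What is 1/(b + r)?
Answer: -2637796815/927729604963206224 + √97545/927729604963206224 ≈ -2.8433e-9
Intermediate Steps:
B(O) = -2*O/3 (B(O) = -(7 - 5)*O/3 = -2*O/3)
r = -2*√97545/15 (r = -√(-⅔*(-110) + 43280)/5 = -√(220/3 + 43280)/5 = -2*√97545/15 ≈ -41.643)
b = -351706242 (b = (16414 - (-21461)*(-16389)) + 1673 = (16414 - 1*351724329) + 1673 = (16414 - 351724329) + 1673 = -351707915 + 1673 = -351706242)
1/(b + r) = 1/(-351706242 - 2*√97545/15)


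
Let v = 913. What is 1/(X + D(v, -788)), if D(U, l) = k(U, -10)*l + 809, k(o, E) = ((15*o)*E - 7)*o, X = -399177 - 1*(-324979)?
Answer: 1/98532818519 ≈ 1.0149e-11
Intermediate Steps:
X = -74198 (X = -399177 + 324979 = -74198)
k(o, E) = o*(-7 + 15*E*o) (k(o, E) = (15*E*o - 7)*o = (-7 + 15*E*o)*o = o*(-7 + 15*E*o))
D(U, l) = 809 + U*l*(-7 - 150*U) (D(U, l) = (U*(-7 + 15*(-10)*U))*l + 809 = (U*(-7 - 150*U))*l + 809 = U*l*(-7 - 150*U) + 809 = 809 + U*l*(-7 - 150*U))
1/(X + D(v, -788)) = 1/(-74198 + (809 - 1*913*(-788)*(7 + 150*913))) = 1/(-74198 + (809 - 1*913*(-788)*(7 + 136950))) = 1/(-74198 + (809 - 1*913*(-788)*136957)) = 1/(-74198 + (809 + 98532891908)) = 1/(-74198 + 98532892717) = 1/98532818519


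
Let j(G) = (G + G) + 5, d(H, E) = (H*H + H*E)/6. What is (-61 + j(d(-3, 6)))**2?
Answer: 3481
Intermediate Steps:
d(H, E) = H**2/6 + E*H/6 (d(H, E) = (H**2 + E*H)*(1/6) = H**2/6 + E*H/6)
j(G) = 5 + 2*G (j(G) = 2*G + 5 = 5 + 2*G)
(-61 + j(d(-3, 6)))**2 = (-61 + (5 + 2*((1/6)*(-3)*(6 - 3))))**2 = (-61 + (5 + 2*((1/6)*(-3)*3)))**2 = (-61 + (5 + 2*(-3/2)))**2 = (-61 + (5 - 3))**2 = (-61 + 2)**2 = (-59)**2 = 3481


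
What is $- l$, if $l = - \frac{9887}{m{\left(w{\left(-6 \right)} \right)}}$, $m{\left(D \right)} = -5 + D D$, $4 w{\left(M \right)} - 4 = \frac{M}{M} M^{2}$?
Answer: $\frac{9887}{95} \approx 104.07$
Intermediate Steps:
$w{\left(M \right)} = 1 + \frac{M^{2}}{4}$ ($w{\left(M \right)} = 1 + \frac{\frac{M}{M} M^{2}}{4} = 1 + \frac{1 M^{2}}{4} = 1 + \frac{M^{2}}{4}$)
$m{\left(D \right)} = -5 + D^{2}$
$l = - \frac{9887}{95}$ ($l = - \frac{9887}{-5 + \left(1 + \frac{\left(-6\right)^{2}}{4}\right)^{2}} = - \frac{9887}{-5 + \left(1 + \frac{1}{4} \cdot 36\right)^{2}} = - \frac{9887}{-5 + \left(1 + 9\right)^{2}} = - \frac{9887}{-5 + 10^{2}} = - \frac{9887}{-5 + 100} = - \frac{9887}{95} \approx -104.07$)
$- l = \left(-1\right) \left(- \frac{9887}{95}\right) = \frac{9887}{95}$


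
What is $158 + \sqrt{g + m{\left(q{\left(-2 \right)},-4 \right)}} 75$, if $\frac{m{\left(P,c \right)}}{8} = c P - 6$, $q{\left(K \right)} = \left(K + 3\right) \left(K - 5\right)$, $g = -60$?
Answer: $158 + 150 \sqrt{29} \approx 965.77$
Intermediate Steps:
$q{\left(K \right)} = \left(-5 + K\right) \left(3 + K\right)$ ($q{\left(K \right)} = \left(3 + K\right) \left(-5 + K\right) = \left(-5 + K\right) \left(3 + K\right)$)
$m{\left(P,c \right)} = -48 + 8 P c$ ($m{\left(P,c \right)} = 8 \left(c P - 6\right) = 8 \left(P c - 6\right) = 8 \left(-6 + P c\right) = -48 + 8 P c$)
$158 + \sqrt{g + m{\left(q{\left(-2 \right)},-4 \right)}} 75 = 158 + \sqrt{-60 - \left(48 - 8 \left(-15 + \left(-2\right)^{2} - -4\right) \left(-4\right)\right)} 75 = 158 + \sqrt{-60 - \left(48 - 8 \left(-15 + 4 + 4\right) \left(-4\right)\right)} 75 = 158 + \sqrt{-60 - \left(48 + 56 \left(-4\right)\right)} 75 = 158 + \sqrt{-60 + \left(-48 + 224\right)} 75 = 158 + \sqrt{-60 + 176} \cdot 75 = 158 + \sqrt{116} \cdot 75 = 158 + 2 \sqrt{29} \cdot 75 = 158 + 150 \sqrt{29}$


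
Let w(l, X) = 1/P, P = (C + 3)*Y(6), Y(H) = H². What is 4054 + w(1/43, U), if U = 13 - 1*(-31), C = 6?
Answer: 1313497/324 ≈ 4054.0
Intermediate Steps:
U = 44 (U = 13 + 31 = 44)
P = 324 (P = (6 + 3)*6² = 9*36 = 324)
w(l, X) = 1/324
4054 + w(1/43, U) = 4054 + 1/324 = 1313497/324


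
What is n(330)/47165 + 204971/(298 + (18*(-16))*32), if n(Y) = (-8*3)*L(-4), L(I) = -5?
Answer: -148713647/6471038 ≈ -22.981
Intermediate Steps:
n(Y) = 120 (n(Y) = -8*3*(-5) = -24*(-5) = 120)
n(330)/47165 + 204971/(298 + (18*(-16))*32) = 120/47165 + 204971/(298 + (18*(-16))*32) = 120*(1/47165) + 204971/(298 - 288*32) = 24/9433 + 204971/(298 - 9216) = 24/9433 + 204971/(-8918) = 24/9433 + 204971*(-1/8918) = 24/9433 - 15767/686 = -148713647/6471038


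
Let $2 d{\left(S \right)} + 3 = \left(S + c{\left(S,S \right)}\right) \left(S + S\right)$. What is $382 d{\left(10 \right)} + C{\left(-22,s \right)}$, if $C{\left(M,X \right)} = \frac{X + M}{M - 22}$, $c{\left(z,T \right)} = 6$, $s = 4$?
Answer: $\frac{1332043}{22} \approx 60547.0$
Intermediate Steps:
$d{\left(S \right)} = - \frac{3}{2} + S \left(6 + S\right)$ ($d{\left(S \right)} = - \frac{3}{2} + \frac{\left(S + 6\right) \left(S + S\right)}{2} = - \frac{3}{2} + \frac{\left(6 + S\right) 2 S}{2} = - \frac{3}{2} + \frac{2 S \left(6 + S\right)}{2} = - \frac{3}{2} + S \left(6 + S\right)$)
$C{\left(M,X \right)} = \frac{M + X}{-22 + M}$
$382 d{\left(10 \right)} + C{\left(-22,s \right)} = 382 \left(- \frac{3}{2} + 10^{2} + 6 \cdot 10\right) + \frac{-22 + 4}{-22 - 22} = 382 \left(- \frac{3}{2} + 100 + 60\right) + \frac{1}{-44} \left(-18\right) = 382 \cdot \frac{317}{2} - - \frac{9}{22} = 60547 + \frac{9}{22} = \frac{1332043}{22}$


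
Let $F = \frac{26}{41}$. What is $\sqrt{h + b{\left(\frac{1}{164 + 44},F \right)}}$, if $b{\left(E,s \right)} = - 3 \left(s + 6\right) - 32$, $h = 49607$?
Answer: $\frac{3 \sqrt{9255791}}{41} \approx 222.61$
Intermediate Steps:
$F = \frac{26}{41}$ ($F = 26 \cdot \frac{1}{41} = \frac{26}{41} \approx 0.63415$)
$b{\left(E,s \right)} = -50 - 3 s$ ($b{\left(E,s \right)} = - 3 \left(6 + s\right) - 32 = \left(-18 - 3 s\right) - 32 = -50 - 3 s$)
$\sqrt{h + b{\left(\frac{1}{164 + 44},F \right)}} = \sqrt{49607 - \frac{2128}{41}} = \sqrt{\frac{2031759}{41}} = \frac{3 \sqrt{9255791}}{41}$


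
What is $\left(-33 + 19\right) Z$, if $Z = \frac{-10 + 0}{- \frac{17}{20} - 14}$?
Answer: $- \frac{2800}{297} \approx -9.4276$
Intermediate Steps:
$Z = \frac{200}{297}$ ($Z = - \frac{10}{\left(-17\right) \frac{1}{20} - 14} = - \frac{10}{- \frac{17}{20} - 14} = - \frac{10}{- \frac{297}{20}} = \left(-10\right) \left(- \frac{20}{297}\right) = \frac{200}{297} \approx 0.6734$)
$\left(-33 + 19\right) Z = \left(-33 + 19\right) \frac{200}{297} = \left(-14\right) \frac{200}{297} = - \frac{2800}{297}$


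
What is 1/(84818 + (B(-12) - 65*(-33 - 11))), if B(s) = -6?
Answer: 1/87672 ≈ 1.1406e-5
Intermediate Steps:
1/(84818 + (B(-12) - 65*(-33 - 11))) = 1/(84818 + (-6 - 65*(-33 - 11))) = 1/(84818 + (-6 - 65*(-44))) = 1/(84818 + (-6 + 2860)) = 1/(84818 + 2854) = 1/87672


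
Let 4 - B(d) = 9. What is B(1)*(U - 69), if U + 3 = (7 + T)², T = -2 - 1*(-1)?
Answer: 180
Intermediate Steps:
T = -1 (T = -2 + 1 = -1)
B(d) = -5 (B(d) = 4 - 1*9 = 4 - 9 = -5)
U = 33 (U = -3 + (7 - 1)² = -3 + 6² = -3 + 36 = 33)
B(1)*(U - 69) = -5*(33 - 69) = -5*(-36) = 180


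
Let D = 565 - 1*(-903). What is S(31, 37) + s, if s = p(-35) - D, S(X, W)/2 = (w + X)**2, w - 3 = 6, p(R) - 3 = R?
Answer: 1700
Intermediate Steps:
p(R) = 3 + R
D = 1468 (D = 565 + 903 = 1468)
w = 9 (w = 3 + 6 = 9)
S(X, W) = 2*(9 + X)**2
s = -1500 (s = (3 - 35) - 1*1468 = -32 - 1468 = -1500)
S(31, 37) + s = 2*(9 + 31)**2 - 1500 = 2*40**2 - 1500 = 2*1600 - 1500 = 3200 - 1500 = 1700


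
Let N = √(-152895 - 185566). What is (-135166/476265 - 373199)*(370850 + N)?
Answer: -13183106109347170/95253 - 177741756901*I*√338461/476265 ≈ -1.384e+11 - 2.1712e+8*I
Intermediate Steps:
N = I*√338461 (N = √(-338461) = I*√338461 ≈ 581.77*I)
(-135166/476265 - 373199)*(370850 + N) = (-135166/476265 - 373199)*(370850 + I*√338461) = -177741756901*(370850 + I*√338461)/476265 = -13183106109347170/95253 - 177741756901*I*√338461/476265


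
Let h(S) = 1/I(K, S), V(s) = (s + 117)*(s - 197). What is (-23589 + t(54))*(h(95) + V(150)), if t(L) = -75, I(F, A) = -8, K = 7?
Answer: 296962494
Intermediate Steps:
V(s) = (-197 + s)*(117 + s) (V(s) = (117 + s)*(-197 + s) = (-197 + s)*(117 + s))
h(S) = -1/8 (h(S) = 1/(-8) = -1/8)
(-23589 + t(54))*(h(95) + V(150)) = (-23589 - 75)*(-1/8 + (-23049 + 150**2 - 80*150)) = -23664*(-1/8 + (-23049 + 22500 - 12000)) = -23664*(-1/8 - 12549) = -23664*(-100393/8) = 296962494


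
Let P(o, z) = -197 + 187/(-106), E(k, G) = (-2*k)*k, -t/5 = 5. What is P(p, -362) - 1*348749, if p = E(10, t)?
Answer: -36988463/106 ≈ -3.4895e+5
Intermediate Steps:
t = -25 (t = -5*5 = -25)
E(k, G) = -2*k**2
p = -200 (p = -2*10**2 = -2*100 = -200)
P(o, z) = -21069/106 (P(o, z) = -197 + 187*(-1/106) = -197 - 187/106 = -21069/106)
P(p, -362) - 1*348749 = -21069/106 - 1*348749 = -21069/106 - 348749 = -36988463/106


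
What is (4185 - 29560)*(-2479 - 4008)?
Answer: 164607625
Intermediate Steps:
(4185 - 29560)*(-2479 - 4008) = -25375*(-6487) = 164607625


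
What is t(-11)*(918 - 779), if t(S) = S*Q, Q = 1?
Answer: -1529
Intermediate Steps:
t(S) = S (t(S) = S*1 = S)
t(-11)*(918 - 779) = -11*(918 - 779) = -11*139 = -1529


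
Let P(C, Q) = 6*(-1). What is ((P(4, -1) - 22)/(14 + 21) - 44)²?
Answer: 50176/25 ≈ 2007.0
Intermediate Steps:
P(C, Q) = -6
((P(4, -1) - 22)/(14 + 21) - 44)² = ((-6 - 22)/(14 + 21) - 44)² = (-28/35 - 44)² = (-28*1/35 - 44)² = (-⅘ - 44)² = (-224/5)² = 50176/25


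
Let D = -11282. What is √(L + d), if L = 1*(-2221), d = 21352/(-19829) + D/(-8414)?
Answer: I*√15454094798428398014/83420603 ≈ 47.125*I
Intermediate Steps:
d = 22027525/83420603 (d = 21352/(-19829) - 11282/(-8414) = 21352*(-1/19829) - 11282*(-1/8414) = -21352/19829 + 5641/4207 = 22027525/83420603 ≈ 0.26405)
L = -2221
√(L + d) = √(-2221 + 22027525/83420603) = √(-185255131738/83420603) = I*√15454094798428398014/83420603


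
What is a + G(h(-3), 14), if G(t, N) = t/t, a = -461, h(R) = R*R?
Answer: -460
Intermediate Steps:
h(R) = R**2
G(t, N) = 1
a + G(h(-3), 14) = -461 + 1 = -460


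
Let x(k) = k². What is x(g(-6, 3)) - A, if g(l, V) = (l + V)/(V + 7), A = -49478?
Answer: 4947809/100 ≈ 49478.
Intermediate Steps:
g(l, V) = (V + l)/(7 + V)
x(g(-6, 3)) - A = ((3 - 6)/(7 + 3))² - 1*(-49478) = (-3/10)² + 49478 = 9/100 + 49478 = 4947809/100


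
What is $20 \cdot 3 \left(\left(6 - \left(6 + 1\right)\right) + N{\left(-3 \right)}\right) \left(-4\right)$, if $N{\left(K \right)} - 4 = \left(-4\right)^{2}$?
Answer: $-4560$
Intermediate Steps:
$N{\left(K \right)} = 20$ ($N{\left(K \right)} = 4 + \left(-4\right)^{2} = 4 + 16 = 20$)
$20 \cdot 3 \left(\left(6 - \left(6 + 1\right)\right) + N{\left(-3 \right)}\right) \left(-4\right) = 20 \cdot 3 \left(\left(6 - \left(6 + 1\right)\right) + 20\right) \left(-4\right) = 20 \cdot 3 \left(\left(6 - 7\right) + 20\right) \left(-4\right) = 20 \cdot 3 \left(-1 + 20\right) \left(-4\right) = 20 \cdot 3 \cdot 19 \left(-4\right) = 20 \cdot 57 \left(-4\right) = 1140 \left(-4\right) = -4560$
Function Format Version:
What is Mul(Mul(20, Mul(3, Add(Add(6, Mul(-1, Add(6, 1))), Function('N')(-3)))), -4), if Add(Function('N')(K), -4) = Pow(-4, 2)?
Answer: -4560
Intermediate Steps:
Function('N')(K) = 20 (Function('N')(K) = Add(4, Pow(-4, 2)) = Add(4, 16) = 20)
Mul(Mul(20, Mul(3, Add(Add(6, Mul(-1, Add(6, 1))), Function('N')(-3)))), -4) = Mul(Mul(20, Mul(3, Add(Add(6, Mul(-1, Add(6, 1))), 20))), -4) = Mul(Mul(20, Mul(3, Add(Add(6, Mul(-1, 7)), 20))), -4) = Mul(Mul(20, Mul(3, Add(Add(6, -7), 20))), -4) = Mul(Mul(20, Mul(3, Add(-1, 20))), -4) = Mul(Mul(20, Mul(3, 19)), -4) = Mul(Mul(20, 57), -4) = Mul(1140, -4) = -4560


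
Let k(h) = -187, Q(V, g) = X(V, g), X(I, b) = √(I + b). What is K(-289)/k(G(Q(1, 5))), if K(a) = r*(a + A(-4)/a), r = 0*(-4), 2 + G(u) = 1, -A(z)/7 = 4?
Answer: 0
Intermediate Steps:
A(z) = -28 (A(z) = -7*4 = -28)
Q(V, g) = √(V + g)
G(u) = -1 (G(u) = -2 + 1 = -1)
r = 0
K(a) = 0 (K(a) = 0*(a - 28/a) = 0)
K(-289)/k(G(Q(1, 5))) = 0/(-187) = 0*(-1/187) = 0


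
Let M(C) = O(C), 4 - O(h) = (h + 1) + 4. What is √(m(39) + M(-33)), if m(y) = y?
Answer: √71 ≈ 8.4261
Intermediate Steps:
O(h) = -1 - h (O(h) = 4 - ((h + 1) + 4) = 4 - ((1 + h) + 4) = 4 - (5 + h) = 4 + (-5 - h) = -1 - h)
M(C) = -1 - C
√(m(39) + M(-33)) = √(39 + (-1 - 1*(-33))) = √(39 + (-1 + 33)) = √(39 + 32) = √71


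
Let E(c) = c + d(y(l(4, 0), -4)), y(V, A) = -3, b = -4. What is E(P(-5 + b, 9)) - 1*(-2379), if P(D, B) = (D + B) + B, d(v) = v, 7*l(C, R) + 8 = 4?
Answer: 2385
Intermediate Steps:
l(C, R) = -4/7 (l(C, R) = -8/7 + (1/7)*4 = -8/7 + 4/7 = -4/7)
P(D, B) = D + 2*B (P(D, B) = (B + D) + B = D + 2*B)
E(c) = -3 + c (E(c) = c - 3 = -3 + c)
E(P(-5 + b, 9)) - 1*(-2379) = (-3 + ((-5 - 4) + 2*9)) - 1*(-2379) = (-3 + (-9 + 18)) + 2379 = (-3 + 9) + 2379 = 6 + 2379 = 2385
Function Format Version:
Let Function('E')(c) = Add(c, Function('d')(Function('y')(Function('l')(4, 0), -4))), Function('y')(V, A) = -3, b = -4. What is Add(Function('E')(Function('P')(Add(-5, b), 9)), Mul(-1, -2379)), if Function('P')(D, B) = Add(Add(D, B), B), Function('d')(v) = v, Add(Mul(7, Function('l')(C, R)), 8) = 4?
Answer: 2385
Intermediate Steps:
Function('l')(C, R) = Rational(-4, 7) (Function('l')(C, R) = Add(Rational(-8, 7), Mul(Rational(1, 7), 4)) = Add(Rational(-8, 7), Rational(4, 7)) = Rational(-4, 7))
Function('P')(D, B) = Add(D, Mul(2, B)) (Function('P')(D, B) = Add(Add(B, D), B) = Add(D, Mul(2, B)))
Function('E')(c) = Add(-3, c) (Function('E')(c) = Add(c, -3) = Add(-3, c))
Add(Function('E')(Function('P')(Add(-5, b), 9)), Mul(-1, -2379)) = Add(Add(-3, Add(Add(-5, -4), Mul(2, 9))), Mul(-1, -2379)) = Add(Add(-3, Add(-9, 18)), 2379) = Add(Add(-3, 9), 2379) = Add(6, 2379) = 2385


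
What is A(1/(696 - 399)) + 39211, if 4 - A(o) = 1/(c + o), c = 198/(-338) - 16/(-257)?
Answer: 263147510351/6710050 ≈ 39217.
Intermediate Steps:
c = -22739/43433 (c = 198*(-1/338) - 16*(-1/257) = -99/169 + 16/257 = -22739/43433 ≈ -0.52354)
A(o) = 4 - 1/(-22739/43433 + o)
A(1/(696 - 399)) + 39211 = (-134389 + 173732/(696 - 399))/(-22739 + 43433/(696 - 399)) + 39211 = (-134389 + 173732/297)/(-22739 + 43433/297) + 39211 = -39739801/297/(-6710050/297) + 39211 = -297/6710050*(-39739801/297) + 39211 = 39739801/6710050 + 39211 = 263147510351/6710050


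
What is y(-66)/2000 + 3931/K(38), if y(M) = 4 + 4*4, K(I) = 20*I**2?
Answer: 21099/144400 ≈ 0.14611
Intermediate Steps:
y(M) = 20 (y(M) = 4 + 16 = 20)
y(-66)/2000 + 3931/K(38) = 20/2000 + 3931/((20*38**2)) = 20*(1/2000) + 3931/((20*1444)) = 1/100 + 3931/28880 = 21099/144400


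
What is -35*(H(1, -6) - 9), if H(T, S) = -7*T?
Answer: 560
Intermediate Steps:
-35*(H(1, -6) - 9) = -35*(-7*1 - 9) = -35*(-7 - 9) = -35*(-16) = 560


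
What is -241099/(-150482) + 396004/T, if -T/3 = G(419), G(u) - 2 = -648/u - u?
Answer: 3585096127717/11310076638 ≈ 316.98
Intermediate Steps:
G(u) = 2 - u - 648/u (G(u) = 2 + (-648/u - u) = 2 + (-u - 648/u) = 2 - u - 648/u)
T = 526113/419 (T = -3*(2 - 1*419 - 648/419) = -3*(2 - 419 - 648*1/419) = -3*(2 - 419 - 648/419) = -3*(-175371/419) = 526113/419 ≈ 1255.6)
-241099/(-150482) + 396004/T = -241099/(-150482) + 396004/(526113/419) = -241099*(-1/150482) + 396004*(419/526113) = 241099/150482 + 23703668/75159 = 3585096127717/11310076638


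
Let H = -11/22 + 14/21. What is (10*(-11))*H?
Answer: -55/3 ≈ -18.333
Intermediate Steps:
H = 1/6 (H = -11*1/22 + 14*(1/21) = -1/2 + 2/3 = 1/6 ≈ 0.16667)
(10*(-11))*H = (10*(-11))*(1/6) = -110*1/6 = -55/3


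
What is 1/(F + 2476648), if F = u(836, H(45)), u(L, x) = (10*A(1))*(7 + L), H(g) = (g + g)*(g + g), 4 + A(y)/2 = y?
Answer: 1/2426068 ≈ 4.1219e-7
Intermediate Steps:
A(y) = -8 + 2*y
H(g) = 4*g² (H(g) = (2*g)*(2*g) = 4*g²)
u(L, x) = -420 - 60*L (u(L, x) = (10*(-8 + 2*1))*(7 + L) = (10*(-8 + 2))*(7 + L) = (10*(-6))*(7 + L) = -60*(7 + L) = -420 - 60*L)
F = -50580 (F = -420 - 60*836 = -420 - 50160 = -50580)
1/(F + 2476648) = 1/(-50580 + 2476648) = 1/2426068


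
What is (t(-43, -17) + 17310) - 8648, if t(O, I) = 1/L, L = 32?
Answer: 277185/32 ≈ 8662.0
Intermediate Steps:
t(O, I) = 1/32
(t(-43, -17) + 17310) - 8648 = (1/32 + 17310) - 8648 = 553921/32 - 8648 = 277185/32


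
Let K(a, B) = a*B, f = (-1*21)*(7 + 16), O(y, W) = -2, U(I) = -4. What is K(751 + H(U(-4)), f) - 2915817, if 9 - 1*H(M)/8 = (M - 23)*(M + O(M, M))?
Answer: -2687358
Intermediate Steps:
f = -483 (f = -21*23 = -483)
H(M) = 72 - 8*(-23 + M)*(-2 + M) (H(M) = 72 - 8*(M - 23)*(M - 2) = 72 - 8*(-23 + M)*(-2 + M))
K(a, B) = B*a
K(751 + H(U(-4)), f) - 2915817 = -483*(751 + (-296 - 8*(-4)**2 + 200*(-4))) - 2915817 = -483*(751 + (-296 - 8*16 - 800)) - 2915817 = -483*(751 + (-296 - 128 - 800)) - 2915817 = -483*(751 - 1224) - 2915817 = -483*(-473) - 2915817 = 228459 - 2915817 = -2687358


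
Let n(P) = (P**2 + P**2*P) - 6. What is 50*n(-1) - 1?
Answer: -301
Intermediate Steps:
n(P) = -6 + P**2 + P**3 (n(P) = (P**2 + P**3) - 6 = -6 + P**2 + P**3)
50*n(-1) - 1 = 50*(-6 + (-1)**2 + (-1)**3) - 1 = 50*(-6 + 1 - 1) - 1 = 50*(-6) - 1 = -300 - 1 = -301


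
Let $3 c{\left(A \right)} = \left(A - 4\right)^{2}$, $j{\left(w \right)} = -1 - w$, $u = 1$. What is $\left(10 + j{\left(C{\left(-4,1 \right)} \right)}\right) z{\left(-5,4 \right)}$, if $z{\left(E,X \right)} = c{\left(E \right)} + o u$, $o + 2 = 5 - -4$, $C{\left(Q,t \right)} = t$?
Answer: $272$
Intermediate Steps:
$o = 7$ ($o = -2 + \left(5 - -4\right) = -2 + \left(5 + 4\right) = -2 + 9 = 7$)
$c{\left(A \right)} = \frac{\left(-4 + A\right)^{2}}{3}$ ($c{\left(A \right)} = \frac{\left(A - 4\right)^{2}}{3} = \frac{\left(-4 + A\right)^{2}}{3}$)
$z{\left(E,X \right)} = 7 + \frac{\left(-4 + E\right)^{2}}{3}$ ($z{\left(E,X \right)} = \frac{\left(-4 + E\right)^{2}}{3} + 7 \cdot 1 = \frac{\left(-4 + E\right)^{2}}{3} + 7 = 7 + \frac{\left(-4 + E\right)^{2}}{3}$)
$\left(10 + j{\left(C{\left(-4,1 \right)} \right)}\right) z{\left(-5,4 \right)} = \left(10 - 2\right) \left(7 + \frac{\left(-4 - 5\right)^{2}}{3}\right) = \left(10 - 2\right) \left(7 + \frac{\left(-9\right)^{2}}{3}\right) = \left(10 - 2\right) \left(7 + \frac{1}{3} \cdot 81\right) = 8 \left(7 + 27\right) = 8 \cdot 34 = 272$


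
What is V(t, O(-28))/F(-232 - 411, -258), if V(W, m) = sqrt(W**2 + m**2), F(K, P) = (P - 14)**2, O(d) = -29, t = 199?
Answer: sqrt(40442)/73984 ≈ 0.0027182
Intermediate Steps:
F(K, P) = (-14 + P)**2
V(t, O(-28))/F(-232 - 411, -258) = sqrt(199**2 + (-29)**2)/((-14 - 258)**2) = sqrt(39601 + 841)/((-272)**2) = sqrt(40442)/73984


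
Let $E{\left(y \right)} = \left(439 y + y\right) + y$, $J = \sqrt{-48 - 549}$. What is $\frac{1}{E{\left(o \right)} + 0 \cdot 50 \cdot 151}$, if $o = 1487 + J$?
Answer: $\frac{1487}{975388806} - \frac{i \sqrt{597}}{975388806} \approx 1.5245 \cdot 10^{-6} - 2.505 \cdot 10^{-8} i$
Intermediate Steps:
$J = i \sqrt{597}$ ($J = \sqrt{-597} = i \sqrt{597} \approx 24.434 i$)
$o = 1487 + i \sqrt{597} \approx 1487.0 + 24.434 i$
$E{\left(y \right)} = 441 y$ ($E{\left(y \right)} = 440 y + y = 441 y$)
$\frac{1}{E{\left(o \right)} + 0 \cdot 50 \cdot 151} = \frac{1}{441 \left(1487 + i \sqrt{597}\right) + 0 \cdot 50 \cdot 151} = \frac{1}{\left(655767 + 441 i \sqrt{597}\right) + 0 \cdot 151} = \frac{1}{\left(655767 + 441 i \sqrt{597}\right) + 0} = \frac{1}{655767 + 441 i \sqrt{597}}$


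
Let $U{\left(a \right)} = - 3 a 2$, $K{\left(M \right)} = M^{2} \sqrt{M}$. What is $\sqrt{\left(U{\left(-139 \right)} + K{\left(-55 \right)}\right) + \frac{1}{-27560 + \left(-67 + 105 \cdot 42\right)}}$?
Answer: $\frac{\sqrt{449550237009 + 1630562994225 i \sqrt{55}}}{23217} \approx 107.9 + 103.96 i$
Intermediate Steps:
$K{\left(M \right)} = M^{\frac{5}{2}}$
$U{\left(a \right)} = - 6 a$
$\sqrt{\left(U{\left(-139 \right)} + K{\left(-55 \right)}\right) + \frac{1}{-27560 + \left(-67 + 105 \cdot 42\right)}} = \sqrt{\left(\left(-6\right) \left(-139\right) + \left(-55\right)^{\frac{5}{2}}\right) + \frac{1}{-27560 + \left(-67 + 105 \cdot 42\right)}} = \sqrt{\left(834 + 3025 i \sqrt{55}\right) + \frac{1}{-27560 + \left(-67 + 4410\right)}} = \sqrt{\left(834 + 3025 i \sqrt{55}\right) + \frac{1}{-27560 + 4343}} = \sqrt{\left(834 + 3025 i \sqrt{55}\right) + \frac{1}{-23217}} = \sqrt{\left(834 + 3025 i \sqrt{55}\right) - \frac{1}{23217}} = \sqrt{\frac{19362977}{23217} + 3025 i \sqrt{55}}$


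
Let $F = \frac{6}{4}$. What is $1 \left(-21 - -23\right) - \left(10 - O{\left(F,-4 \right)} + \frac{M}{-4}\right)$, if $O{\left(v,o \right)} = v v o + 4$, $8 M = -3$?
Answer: $- \frac{419}{32} \approx -13.094$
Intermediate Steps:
$M = - \frac{3}{8}$ ($M = \frac{1}{8} \left(-3\right) = - \frac{3}{8} \approx -0.375$)
$F = \frac{3}{2}$ ($F = 6 \cdot \frac{1}{4} = \frac{3}{2} \approx 1.5$)
$O{\left(v,o \right)} = 4 + o v^{2}$ ($O{\left(v,o \right)} = v^{2} o + 4 = o v^{2} + 4 = 4 + o v^{2}$)
$1 \left(-21 - -23\right) - \left(10 - O{\left(F,-4 \right)} + \frac{M}{-4}\right) = 1 \left(-21 - -23\right) - \left(-4 + 9 + 10 + \frac{3}{32}\right) = 1 \left(-21 + 23\right) - \left(5 + 10 + \frac{3}{32}\right) = 1 \cdot 2 + \left(\left(4 - 9\right) - \left(10 + \frac{3}{32}\right)\right) = 2 - \frac{483}{32} = - \frac{419}{32}$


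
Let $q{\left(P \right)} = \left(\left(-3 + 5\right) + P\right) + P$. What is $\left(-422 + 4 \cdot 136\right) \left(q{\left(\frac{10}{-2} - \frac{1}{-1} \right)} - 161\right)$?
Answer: $-20374$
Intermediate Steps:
$q{\left(P \right)} = 2 + 2 P$ ($q{\left(P \right)} = \left(2 + P\right) + P = 2 + 2 P$)
$\left(-422 + 4 \cdot 136\right) \left(q{\left(\frac{10}{-2} - \frac{1}{-1} \right)} - 161\right) = \left(-422 + 4 \cdot 136\right) \left(\left(2 + 2 \left(\frac{10}{-2} - \frac{1}{-1}\right)\right) - 161\right) = \left(-422 + 544\right) \left(\left(2 + 2 \left(10 \left(- \frac{1}{2}\right) - -1\right)\right) - 161\right) = 122 \left(\left(2 + 2 \left(-5 + 1\right)\right) - 161\right) = 122 \left(\left(2 + 2 \left(-4\right)\right) - 161\right) = 122 \left(\left(2 - 8\right) - 161\right) = 122 \left(-6 - 161\right) = 122 \left(-167\right) = -20374$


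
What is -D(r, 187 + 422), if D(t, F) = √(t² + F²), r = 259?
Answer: -7*√8938 ≈ -661.79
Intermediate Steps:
D(t, F) = √(F² + t²)
-D(r, 187 + 422) = -√((187 + 422)² + 259²) = -√(609² + 67081) = -√(370881 + 67081) = -√437962 = -7*√8938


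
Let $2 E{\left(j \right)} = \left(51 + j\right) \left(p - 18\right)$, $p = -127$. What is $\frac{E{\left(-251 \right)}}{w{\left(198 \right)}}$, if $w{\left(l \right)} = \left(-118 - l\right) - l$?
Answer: $- \frac{7250}{257} \approx -28.21$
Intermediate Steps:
$w{\left(l \right)} = -118 - 2 l$
$E{\left(j \right)} = - \frac{7395}{2} - \frac{145 j}{2}$ ($E{\left(j \right)} = \frac{\left(51 + j\right) \left(-127 - 18\right)}{2} = \frac{\left(51 + j\right) \left(-145\right)}{2} = \frac{-7395 - 145 j}{2} = - \frac{7395}{2} - \frac{145 j}{2}$)
$\frac{E{\left(-251 \right)}}{w{\left(198 \right)}} = \frac{- \frac{7395}{2} - - \frac{36395}{2}}{-118 - 396} = \frac{- \frac{7395}{2} + \frac{36395}{2}}{-118 - 396} = \frac{14500}{-514} = 14500 \left(- \frac{1}{514}\right) = - \frac{7250}{257}$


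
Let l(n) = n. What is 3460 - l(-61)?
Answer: 3521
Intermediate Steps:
3460 - l(-61) = 3460 - 1*(-61) = 3460 + 61 = 3521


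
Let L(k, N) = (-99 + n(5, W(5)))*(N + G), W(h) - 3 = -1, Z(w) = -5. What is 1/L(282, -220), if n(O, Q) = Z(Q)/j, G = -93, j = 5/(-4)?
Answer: 1/29735 ≈ 3.3630e-5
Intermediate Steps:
j = -5/4 (j = 5*(-¼) = -5/4 ≈ -1.2500)
W(h) = 2 (W(h) = 3 - 1 = 2)
n(O, Q) = 4 (n(O, Q) = -5/(-5/4) = -5*(-⅘) = 4)
L(k, N) = 8835 - 95*N (L(k, N) = (-99 + 4)*(N - 93) = -95*(-93 + N) = 8835 - 95*N)
1/L(282, -220) = 1/(8835 - 95*(-220)) = 1/(8835 + 20900) = 1/29735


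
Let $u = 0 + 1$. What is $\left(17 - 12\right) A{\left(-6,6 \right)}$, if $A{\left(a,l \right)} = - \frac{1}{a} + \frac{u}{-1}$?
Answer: $- \frac{25}{6} \approx -4.1667$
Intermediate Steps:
$u = 1$
$A{\left(a,l \right)} = -1 - \frac{1}{a}$ ($A{\left(a,l \right)} = - \frac{1}{a} + 1 \frac{1}{-1} = - \frac{1}{a} + 1 \left(-1\right) = - \frac{1}{a} - 1 = -1 - \frac{1}{a}$)
$\left(17 - 12\right) A{\left(-6,6 \right)} = \left(17 - 12\right) \frac{-1 - -6}{-6} = 5 \left(- \frac{-1 + 6}{6}\right) = 5 \left(\left(- \frac{1}{6}\right) 5\right) = 5 \left(- \frac{5}{6}\right) = - \frac{25}{6}$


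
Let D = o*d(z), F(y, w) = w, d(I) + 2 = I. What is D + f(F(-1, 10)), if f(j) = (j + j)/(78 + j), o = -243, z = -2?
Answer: 21389/22 ≈ 972.23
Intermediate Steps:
d(I) = -2 + I
D = 972 (D = -243*(-2 - 2) = -243*(-4) = 972)
f(j) = 2*j/(78 + j) (f(j) = (2*j)/(78 + j) = 2*j/(78 + j))
D + f(F(-1, 10)) = 972 + 2*10/(78 + 10) = 972 + 2*10/88 = 972 + 2*10*(1/88) = 972 + 5/22 = 21389/22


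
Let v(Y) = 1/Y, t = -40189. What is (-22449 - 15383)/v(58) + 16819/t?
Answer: -88184971203/40189 ≈ -2.1943e+6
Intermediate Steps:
(-22449 - 15383)/v(58) + 16819/t = (-22449 - 15383)/(1/58) + 16819/(-40189) = -37832/1/58 + 16819*(-1/40189) = -37832*58 - 16819/40189 = -2194256 - 16819/40189 = -88184971203/40189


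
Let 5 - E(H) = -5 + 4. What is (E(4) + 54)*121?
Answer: 7260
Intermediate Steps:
E(H) = 6 (E(H) = 5 - (-5 + 4) = 5 - 1*(-1) = 5 + 1 = 6)
(E(4) + 54)*121 = (6 + 54)*121 = 60*121 = 7260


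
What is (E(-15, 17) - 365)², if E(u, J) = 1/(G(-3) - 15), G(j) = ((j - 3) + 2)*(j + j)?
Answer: 10784656/81 ≈ 1.3314e+5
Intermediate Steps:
G(j) = 2*j*(-1 + j) (G(j) = ((-3 + j) + 2)*(2*j) = (-1 + j)*(2*j) = 2*j*(-1 + j))
E(u, J) = ⅑ (E(u, J) = 1/(2*(-3)*(-1 - 3) - 15) = 1/(2*(-3)*(-4) - 15) = 1/(24 - 15) = 1/9 = ⅑)
(E(-15, 17) - 365)² = (⅑ - 365)² = (-3284/9)² = 10784656/81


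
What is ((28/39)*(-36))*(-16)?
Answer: 5376/13 ≈ 413.54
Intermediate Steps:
((28/39)*(-36))*(-16) = -336/13*(-16) = 5376/13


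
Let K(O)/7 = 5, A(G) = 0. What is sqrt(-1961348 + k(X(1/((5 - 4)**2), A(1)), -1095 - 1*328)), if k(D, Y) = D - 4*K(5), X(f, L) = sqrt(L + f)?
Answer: 3*I*sqrt(217943) ≈ 1400.5*I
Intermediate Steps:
K(O) = 35 (K(O) = 7*5 = 35)
k(D, Y) = -140 + D (k(D, Y) = D - 4*35 = D - 140 = -140 + D)
sqrt(-1961348 + k(X(1/((5 - 4)**2), A(1)), -1095 - 1*328)) = sqrt(-1961348 + (-140 + sqrt(0 + 1/((5 - 4)**2)))) = sqrt(-1961348 + (-140 + sqrt(0 + 1/(1**2)))) = sqrt(-1961348 + (-140 + sqrt(0 + 1/1))) = sqrt(-1961348 + (-140 + sqrt(0 + 1))) = sqrt(-1961348 + (-140 + sqrt(1))) = sqrt(-1961348 + (-140 + 1)) = sqrt(-1961348 - 139) = sqrt(-1961487) = 3*I*sqrt(217943)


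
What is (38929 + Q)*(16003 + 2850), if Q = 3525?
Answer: 800385262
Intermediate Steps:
(38929 + Q)*(16003 + 2850) = (38929 + 3525)*(16003 + 2850) = 42454*18853 = 800385262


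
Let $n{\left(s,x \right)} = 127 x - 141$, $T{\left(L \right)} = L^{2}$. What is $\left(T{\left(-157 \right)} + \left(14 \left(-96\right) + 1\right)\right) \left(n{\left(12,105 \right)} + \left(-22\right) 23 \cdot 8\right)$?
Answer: $213156676$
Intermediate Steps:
$n{\left(s,x \right)} = -141 + 127 x$
$\left(T{\left(-157 \right)} + \left(14 \left(-96\right) + 1\right)\right) \left(n{\left(12,105 \right)} + \left(-22\right) 23 \cdot 8\right) = \left(\left(-157\right)^{2} + \left(14 \left(-96\right) + 1\right)\right) \left(\left(-141 + 127 \cdot 105\right) + \left(-22\right) 23 \cdot 8\right) = \left(24649 + \left(-1344 + 1\right)\right) \left(\left(-141 + 13335\right) - 4048\right) = \left(24649 - 1343\right) \left(13194 - 4048\right) = 23306 \cdot 9146 = 213156676$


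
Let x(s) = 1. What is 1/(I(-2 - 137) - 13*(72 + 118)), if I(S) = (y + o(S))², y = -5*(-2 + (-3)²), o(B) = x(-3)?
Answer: -1/1314 ≈ -0.00076103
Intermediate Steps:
o(B) = 1
y = -35 (y = -5*(-2 + 9) = -5*7 = -35)
I(S) = 1156 (I(S) = (-35 + 1)² = (-34)² = 1156)
1/(I(-2 - 137) - 13*(72 + 118)) = 1/(1156 - 13*(72 + 118)) = 1/(1156 - 13*190) = 1/(1156 - 2470) = 1/(-1314) = -1/1314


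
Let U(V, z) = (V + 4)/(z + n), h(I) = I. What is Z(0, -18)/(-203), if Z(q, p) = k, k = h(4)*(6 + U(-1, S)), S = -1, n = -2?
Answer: -20/203 ≈ -0.098522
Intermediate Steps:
U(V, z) = (4 + V)/(-2 + z) (U(V, z) = (V + 4)/(z - 2) = (4 + V)/(-2 + z))
k = 20 (k = 4*(6 + (4 - 1)/(-2 - 1)) = 4*(6 + 3/(-3)) = 4*(6 - ⅓*3) = 4*(6 - 1) = 4*5 = 20)
Z(q, p) = 20
Z(0, -18)/(-203) = 20/(-203) = 20*(-1/203) = -20/203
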